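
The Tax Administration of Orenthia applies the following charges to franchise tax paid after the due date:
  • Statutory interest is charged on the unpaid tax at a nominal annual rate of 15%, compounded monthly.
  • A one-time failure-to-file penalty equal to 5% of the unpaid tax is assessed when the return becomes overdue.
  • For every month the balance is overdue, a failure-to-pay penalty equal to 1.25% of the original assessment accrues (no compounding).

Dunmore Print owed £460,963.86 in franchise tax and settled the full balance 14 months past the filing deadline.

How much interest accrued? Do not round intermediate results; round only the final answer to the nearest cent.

£87,562.27

Interest (15%/yr ÷ 12 = 1.25%/month): £460,963.86 × ((1 + 0.0125)^14 − 1) = £87,562.2741…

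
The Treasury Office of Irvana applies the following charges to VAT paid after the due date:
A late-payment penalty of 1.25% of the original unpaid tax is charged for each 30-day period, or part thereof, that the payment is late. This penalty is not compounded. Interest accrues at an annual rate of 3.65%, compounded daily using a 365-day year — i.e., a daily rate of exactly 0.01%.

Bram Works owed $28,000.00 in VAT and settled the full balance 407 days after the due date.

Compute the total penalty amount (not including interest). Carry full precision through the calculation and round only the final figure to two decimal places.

$4,900.00

Penalty periods: ⌈407/30⌉ = 14; penalty = 14 × 1.25% × $28,000.00 = $4,900.00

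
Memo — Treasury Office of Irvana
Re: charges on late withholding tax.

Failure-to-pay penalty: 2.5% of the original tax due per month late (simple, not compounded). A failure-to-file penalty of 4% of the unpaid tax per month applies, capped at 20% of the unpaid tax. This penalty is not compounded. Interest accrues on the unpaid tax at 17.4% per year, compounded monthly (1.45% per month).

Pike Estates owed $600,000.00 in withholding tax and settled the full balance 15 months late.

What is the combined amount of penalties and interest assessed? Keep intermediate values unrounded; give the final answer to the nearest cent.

Failure-to-file: 15 × 4% × $600,000.00 = $360,000.00, capped at 20% × $600,000.00 = $120,000.00
Failure-to-pay penalty = 2.5% × $600,000.00 × 15 mo = $225,000.00
Interest: $600,000.00 × ((1 + 0.0145)^15 − 1) = $600,000.00 × 0.2410257… = $144,615.4119…
Penalties + interest = $345,000.0000 + $144,615.4119… = $489,615.41

$489,615.41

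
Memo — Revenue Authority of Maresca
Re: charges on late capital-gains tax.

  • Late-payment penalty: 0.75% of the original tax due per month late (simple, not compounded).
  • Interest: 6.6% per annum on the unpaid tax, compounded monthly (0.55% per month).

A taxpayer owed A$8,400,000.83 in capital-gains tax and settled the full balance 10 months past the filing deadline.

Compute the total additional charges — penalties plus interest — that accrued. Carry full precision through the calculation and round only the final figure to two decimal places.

Late-payment penalty = 0.75% × A$8,400,000.83 × 10 mo = A$630,000.06…
Interest: A$8,400,000.83 × ((1 + 0.0055)^10 − 1) = A$8,400,000.83 × 0.0563814… = A$473,603.8777…
Penalties + interest = A$630,000.0623… + A$473,603.8777… = A$1,103,603.94

A$1,103,603.94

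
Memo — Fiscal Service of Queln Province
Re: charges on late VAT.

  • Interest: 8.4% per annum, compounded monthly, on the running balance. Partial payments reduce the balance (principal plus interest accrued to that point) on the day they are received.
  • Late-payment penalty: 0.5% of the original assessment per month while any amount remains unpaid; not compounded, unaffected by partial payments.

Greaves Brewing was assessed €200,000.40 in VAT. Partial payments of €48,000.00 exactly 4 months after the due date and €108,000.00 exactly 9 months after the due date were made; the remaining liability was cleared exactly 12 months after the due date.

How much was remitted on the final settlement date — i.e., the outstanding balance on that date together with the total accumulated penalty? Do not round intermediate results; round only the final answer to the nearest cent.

€68,423.89

Monthly rate = 8.4% ÷ 12 = 0.7%
Balance at month 4: €200,000.4000 × (1 + 0.007)^4 = €205,659.4862…
After €48,000.00 payment: €205,659.4862… − €48,000.00 = €157,659.4862…
Balance at month 9: €157,659.4862… × (1 + 0.007)^5 = €163,255.3640…
After €108,000.00 payment: €163,255.3640… − €108,000.00 = €55,255.3640…
Balance at month 12: €55,255.3640… × (1 + 0.007)^3 = €56,423.8682…
Penalty: 12 × 0.5% × €200,000.40 = €12,000.02…
Final settlement = outstanding balance + penalty = €56,423.8682… + €12,000.02… = €68,423.89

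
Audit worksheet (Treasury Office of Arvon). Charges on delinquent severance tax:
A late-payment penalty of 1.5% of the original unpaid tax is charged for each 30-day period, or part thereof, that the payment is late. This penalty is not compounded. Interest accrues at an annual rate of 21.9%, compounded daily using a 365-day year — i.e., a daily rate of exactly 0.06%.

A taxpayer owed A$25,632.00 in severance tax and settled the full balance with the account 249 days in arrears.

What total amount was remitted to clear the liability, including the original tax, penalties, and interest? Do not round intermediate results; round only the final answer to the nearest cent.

A$33,221.26

Penalty periods: ⌈249/30⌉ = 9; penalty = 9 × 1.5% × A$25,632.00 = A$3,460.32
Interest: A$25,632.00 × ((1 + 0.0006)^249 − 1) = A$25,632.00 × 0.16108533… = A$4,128.9392…
Total = A$25,632.00 + A$3,460.3200 + A$4,128.9392… = A$33,221.26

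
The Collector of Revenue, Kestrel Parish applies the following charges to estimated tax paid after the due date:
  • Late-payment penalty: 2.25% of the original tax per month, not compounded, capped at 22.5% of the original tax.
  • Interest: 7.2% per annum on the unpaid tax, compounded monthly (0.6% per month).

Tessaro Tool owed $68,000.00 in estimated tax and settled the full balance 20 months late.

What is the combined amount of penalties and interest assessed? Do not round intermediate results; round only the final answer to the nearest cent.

Penalty (uncapped): 20 × 2.25% × $68,000.00 = $30,600.00; cap = 22.5% × $68,000.00 = $15,300.00 → penalty = $15,300.00
Interest: $68,000.00 × ((1 + 0.006)^20 − 1) = $68,000.00 × 0.1270926… = $8,642.2996…
Penalties + interest = $15,300.0000 + $8,642.2996… = $23,942.30

$23,942.30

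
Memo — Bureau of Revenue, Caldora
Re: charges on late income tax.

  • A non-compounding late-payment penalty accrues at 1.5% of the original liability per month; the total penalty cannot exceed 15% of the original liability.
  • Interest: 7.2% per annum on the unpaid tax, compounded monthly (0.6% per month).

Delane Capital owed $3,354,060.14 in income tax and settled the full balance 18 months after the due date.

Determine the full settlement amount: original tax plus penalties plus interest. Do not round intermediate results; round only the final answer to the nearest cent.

Penalty (uncapped): 18 × 1.5% × $3,354,060.14 = $905,596.24…; cap = 15% × $3,354,060.14 = $503,109.02… → penalty = $503,109.02…
Interest: $3,354,060.14 × ((1 + 0.006)^18 − 1) = $3,354,060.14 × 0.1136883… = $381,317.3594…
Total = $3,354,060.14 + $503,109.0210 + $381,317.3594… = $4,238,486.52

$4,238,486.52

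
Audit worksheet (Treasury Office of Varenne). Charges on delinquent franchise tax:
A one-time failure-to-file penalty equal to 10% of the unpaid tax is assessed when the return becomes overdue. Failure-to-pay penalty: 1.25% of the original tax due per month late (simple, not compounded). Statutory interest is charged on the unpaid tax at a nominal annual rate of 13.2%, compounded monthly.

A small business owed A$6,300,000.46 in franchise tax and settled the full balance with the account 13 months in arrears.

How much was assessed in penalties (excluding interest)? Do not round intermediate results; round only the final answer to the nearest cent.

A$1,653,750.12

Failure-to-file penalty: 10% × A$6,300,000.46 = A$630,000.05…
Failure-to-pay penalty = 1.25% × A$6,300,000.46 × 13 mo = A$1,023,750.07…
Total penalty = A$630,000.05… + A$1,023,750.07… = A$1,653,750.12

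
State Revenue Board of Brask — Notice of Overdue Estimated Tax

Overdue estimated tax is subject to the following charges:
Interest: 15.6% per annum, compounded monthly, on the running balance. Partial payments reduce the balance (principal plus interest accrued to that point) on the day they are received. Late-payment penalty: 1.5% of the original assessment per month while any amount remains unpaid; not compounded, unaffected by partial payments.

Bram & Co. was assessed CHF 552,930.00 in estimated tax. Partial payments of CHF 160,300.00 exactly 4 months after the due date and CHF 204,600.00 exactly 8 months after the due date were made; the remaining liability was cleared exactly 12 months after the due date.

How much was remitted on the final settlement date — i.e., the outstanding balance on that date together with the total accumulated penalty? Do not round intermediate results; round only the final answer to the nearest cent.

CHF 351,958.84

Monthly rate = 15.6% ÷ 12 = 1.3%
Balance at month 4: CHF 552,930.0000 × (1 + 0.013)^4 = CHF 582,247.9060…
After CHF 160,300.00 payment: CHF 582,247.9060… − CHF 160,300.00 = CHF 421,947.9060…
Balance at month 8: CHF 421,947.9060… × (1 + 0.013)^4 = CHF 444,320.7724…
After CHF 204,600.00 payment: CHF 444,320.7724… − CHF 204,600.00 = CHF 239,720.7724…
Balance at month 12: CHF 239,720.7724… × (1 + 0.013)^4 = CHF 252,431.4429…
Penalty: 12 × 1.5% × CHF 552,930.00 = CHF 99,527.40
Final settlement = outstanding balance + penalty = CHF 252,431.4429… + CHF 99,527.40 = CHF 351,958.84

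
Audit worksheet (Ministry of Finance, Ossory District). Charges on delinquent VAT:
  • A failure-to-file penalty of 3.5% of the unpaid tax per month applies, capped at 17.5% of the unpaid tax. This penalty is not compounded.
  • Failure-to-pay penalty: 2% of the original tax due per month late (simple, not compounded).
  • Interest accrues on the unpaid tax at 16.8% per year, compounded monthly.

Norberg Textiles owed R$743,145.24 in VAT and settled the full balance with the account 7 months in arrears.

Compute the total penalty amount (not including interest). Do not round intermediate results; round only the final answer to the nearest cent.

Failure-to-file: 7 × 3.5% × R$743,145.24 = R$182,070.58…, capped at 17.5% × R$743,145.24 = R$130,050.42…
Failure-to-pay penalty = 2% × R$743,145.24 × 7 mo = R$104,040.33…
Total penalty = R$130,050.42… + R$104,040.33… = R$234,090.75

R$234,090.75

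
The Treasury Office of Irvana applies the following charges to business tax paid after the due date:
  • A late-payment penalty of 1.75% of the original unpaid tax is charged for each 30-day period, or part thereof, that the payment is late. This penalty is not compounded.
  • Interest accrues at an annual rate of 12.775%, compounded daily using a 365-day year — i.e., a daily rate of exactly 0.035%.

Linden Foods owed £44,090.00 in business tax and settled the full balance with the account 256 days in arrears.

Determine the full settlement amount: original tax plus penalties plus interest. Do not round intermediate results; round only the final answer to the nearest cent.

Penalty periods: ⌈256/30⌉ = 9; penalty = 9 × 1.75% × £44,090.00 = £6,944.18…
Interest: £44,090.00 × ((1 + 0.00035)^256 − 1) = £44,090.00 × 0.09371956… = £4,132.0952…
Total = £44,090.00 + £6,944.1750 + £4,132.0952… = £55,166.27

£55,166.27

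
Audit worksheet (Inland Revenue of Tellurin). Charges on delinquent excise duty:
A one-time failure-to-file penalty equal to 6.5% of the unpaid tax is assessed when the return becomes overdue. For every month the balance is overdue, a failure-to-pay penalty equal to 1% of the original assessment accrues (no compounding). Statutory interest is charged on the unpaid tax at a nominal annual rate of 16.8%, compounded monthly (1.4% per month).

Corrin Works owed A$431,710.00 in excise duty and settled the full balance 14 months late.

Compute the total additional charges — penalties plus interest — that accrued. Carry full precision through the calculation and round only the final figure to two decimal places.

Failure-to-file penalty: 6.5% × A$431,710.00 = A$28,061.15
Failure-to-pay penalty = 1% × A$431,710.00 × 14 mo = A$60,439.40
Interest: A$431,710.00 × ((1 + 0.014)^14 − 1) = A$431,710.00 × 0.2148744… = A$92,763.4143…
Penalties + interest = A$88,500.5500 + A$92,763.4143… = A$181,263.96

A$181,263.96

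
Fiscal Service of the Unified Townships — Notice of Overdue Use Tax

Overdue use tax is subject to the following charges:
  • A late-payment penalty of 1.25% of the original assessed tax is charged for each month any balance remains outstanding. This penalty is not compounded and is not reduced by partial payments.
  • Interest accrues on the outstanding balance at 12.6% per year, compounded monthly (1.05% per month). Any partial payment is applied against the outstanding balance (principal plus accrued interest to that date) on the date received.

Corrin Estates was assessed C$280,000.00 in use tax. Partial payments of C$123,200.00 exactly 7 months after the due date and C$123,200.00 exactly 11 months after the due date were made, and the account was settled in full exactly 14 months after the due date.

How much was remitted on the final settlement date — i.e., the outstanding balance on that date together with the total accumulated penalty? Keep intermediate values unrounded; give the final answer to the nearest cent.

Balance at month 7: C$280,000.0000 × (1 + 0.0105)^7 = C$301,239.7346…
After C$123,200.00 payment: C$301,239.7346… − C$123,200.00 = C$178,039.7346…
Balance at month 11: C$178,039.7346… × (1 + 0.0105)^4 = C$185,636.0033…
After C$123,200.00 payment: C$185,636.0033… − C$123,200.00 = C$62,436.0033…
Balance at month 14: C$62,436.0033… × (1 + 0.0105)^3 = C$64,423.4604…
Penalty: 14 × 1.25% × C$280,000.00 = C$49,000.00
Final settlement = outstanding balance + penalty = C$64,423.4604… + C$49,000.00 = C$113,423.46

C$113,423.46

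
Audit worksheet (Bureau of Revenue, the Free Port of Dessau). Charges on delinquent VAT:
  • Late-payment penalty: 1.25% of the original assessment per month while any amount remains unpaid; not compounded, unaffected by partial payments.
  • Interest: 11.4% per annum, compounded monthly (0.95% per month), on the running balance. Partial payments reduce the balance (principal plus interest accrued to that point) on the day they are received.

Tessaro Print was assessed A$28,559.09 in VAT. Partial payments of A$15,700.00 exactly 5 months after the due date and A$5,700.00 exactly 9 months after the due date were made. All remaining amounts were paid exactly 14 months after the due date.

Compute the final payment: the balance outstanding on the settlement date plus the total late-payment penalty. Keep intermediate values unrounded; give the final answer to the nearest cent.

A$14,528.54

Balance at month 5: A$28,559.0900 × (1 + 0.0095)^5 = A$29,941.6674…
After A$15,700.00 payment: A$29,941.6674… − A$15,700.00 = A$14,241.6674…
Balance at month 9: A$14,241.6674… × (1 + 0.0095)^4 = A$14,790.6116…
After A$5,700.00 payment: A$14,790.6116… − A$5,700.00 = A$9,090.6116…
Balance at month 14: A$9,090.6116… × (1 + 0.0095)^5 = A$9,530.6982…
Penalty: 14 × 1.25% × A$28,559.09 = A$4,997.84…
Final settlement = outstanding balance + penalty = A$9,530.6982… + A$4,997.84… = A$14,528.54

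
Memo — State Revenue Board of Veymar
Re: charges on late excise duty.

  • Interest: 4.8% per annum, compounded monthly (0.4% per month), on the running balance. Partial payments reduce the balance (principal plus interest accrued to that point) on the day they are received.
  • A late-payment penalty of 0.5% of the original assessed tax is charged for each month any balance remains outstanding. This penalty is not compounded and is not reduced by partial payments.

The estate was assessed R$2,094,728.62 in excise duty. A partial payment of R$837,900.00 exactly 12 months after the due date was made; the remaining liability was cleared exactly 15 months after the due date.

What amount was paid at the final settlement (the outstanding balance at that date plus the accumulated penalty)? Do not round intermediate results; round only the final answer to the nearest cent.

Balance at month 12: R$2,094,728.6200 × (1 + 0.004)^12 = R$2,197,517.3881…
After R$837,900.00 payment: R$2,197,517.3881… − R$837,900.00 = R$1,359,617.3881…
Balance at month 15: R$1,359,617.3881… × (1 + 0.004)^3 = R$1,375,998.1454…
Penalty: 15 × 0.5% × R$2,094,728.62 = R$157,104.65…
Final settlement = outstanding balance + penalty = R$1,375,998.1454… + R$157,104.65… = R$1,533,102.79

R$1,533,102.79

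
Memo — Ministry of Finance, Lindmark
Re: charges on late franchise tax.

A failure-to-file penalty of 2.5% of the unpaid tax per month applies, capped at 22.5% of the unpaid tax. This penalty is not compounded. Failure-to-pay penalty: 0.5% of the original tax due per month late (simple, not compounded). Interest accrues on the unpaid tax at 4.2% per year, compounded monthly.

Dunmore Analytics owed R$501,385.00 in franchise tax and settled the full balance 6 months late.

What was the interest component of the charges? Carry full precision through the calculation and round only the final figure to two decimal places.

Interest (4.2%/yr ÷ 12 = 0.35%/month): R$501,385.00 × ((1 + 0.0035)^6 − 1) = R$10,621.6456…

R$10,621.65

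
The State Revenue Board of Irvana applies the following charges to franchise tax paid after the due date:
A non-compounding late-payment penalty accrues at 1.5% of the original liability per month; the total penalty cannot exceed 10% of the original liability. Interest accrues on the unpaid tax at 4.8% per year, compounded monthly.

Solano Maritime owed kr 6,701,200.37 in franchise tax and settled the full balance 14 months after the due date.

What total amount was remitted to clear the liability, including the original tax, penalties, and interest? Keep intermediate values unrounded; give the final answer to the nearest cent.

kr 7,756,502.42

Penalty (uncapped): 14 × 1.5% × kr 6,701,200.37 = kr 1,407,252.08…; cap = 10% × kr 6,701,200.37 = kr 670,120.04… → penalty = kr 670,120.04…
Interest (4.8%/yr ÷ 12 = 0.4%/month): kr 6,701,200.37 × ((1 + 0.004)^14 − 1) = kr 385,182.0107…
Total = kr 6,701,200.37 + kr 670,120.0370 + kr 385,182.0107… = kr 7,756,502.42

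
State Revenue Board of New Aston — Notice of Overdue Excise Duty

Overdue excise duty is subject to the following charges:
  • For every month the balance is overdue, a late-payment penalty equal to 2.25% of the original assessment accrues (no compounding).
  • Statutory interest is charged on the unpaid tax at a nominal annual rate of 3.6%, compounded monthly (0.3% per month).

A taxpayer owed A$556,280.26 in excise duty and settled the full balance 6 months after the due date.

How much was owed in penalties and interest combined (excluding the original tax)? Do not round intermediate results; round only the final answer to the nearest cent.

Late-payment penalty: 6 × 2.25% × A$556,280.26 = A$75,097.84…
Interest: A$556,280.26 × ((1 + 0.003)^6 − 1) = A$556,280.26 × 0.0181355… = A$10,088.4436…
Penalties + interest = A$75,097.8351 + A$10,088.4436… = A$85,186.28

A$85,186.28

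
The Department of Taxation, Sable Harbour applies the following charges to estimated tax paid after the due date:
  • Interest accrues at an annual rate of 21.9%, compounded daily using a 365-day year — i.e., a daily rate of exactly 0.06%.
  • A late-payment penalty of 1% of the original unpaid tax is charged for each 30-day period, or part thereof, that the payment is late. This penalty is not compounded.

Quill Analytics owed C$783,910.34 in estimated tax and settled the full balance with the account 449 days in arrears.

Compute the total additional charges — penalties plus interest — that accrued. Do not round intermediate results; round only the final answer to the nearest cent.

Penalty periods: ⌈449/30⌉ = 15; penalty = 15 × 1% × C$783,910.34 = C$117,586.55…
Interest: C$783,910.34 × ((1 + 0.0006)^449 − 1) = C$783,910.34 × 0.30907295… = C$242,285.4786…
Penalties + interest = C$117,586.5510 + C$242,285.4786… = C$359,872.03

C$359,872.03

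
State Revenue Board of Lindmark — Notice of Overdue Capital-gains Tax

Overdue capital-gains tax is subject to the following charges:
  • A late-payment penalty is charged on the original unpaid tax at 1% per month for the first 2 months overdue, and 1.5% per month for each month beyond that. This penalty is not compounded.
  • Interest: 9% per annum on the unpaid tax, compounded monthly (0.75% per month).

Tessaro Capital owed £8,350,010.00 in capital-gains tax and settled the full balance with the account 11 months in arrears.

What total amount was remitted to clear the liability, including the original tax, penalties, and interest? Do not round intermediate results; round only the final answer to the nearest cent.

£10,359,560.27

Penalty, months 1–2: 2 × 1% × £8,350,010.00 = £167,000.20
Penalty, months 3–11: 9 × 1.5% × £8,350,010.00 = £1,127,251.35
Interest: £8,350,010.00 × ((1 + 0.0075)^11 − 1) = £8,350,010.00 × 0.0856644… = £715,298.7182…
Total = £8,350,010.00 + £1,294,251.5500 + £715,298.7182… = £10,359,560.27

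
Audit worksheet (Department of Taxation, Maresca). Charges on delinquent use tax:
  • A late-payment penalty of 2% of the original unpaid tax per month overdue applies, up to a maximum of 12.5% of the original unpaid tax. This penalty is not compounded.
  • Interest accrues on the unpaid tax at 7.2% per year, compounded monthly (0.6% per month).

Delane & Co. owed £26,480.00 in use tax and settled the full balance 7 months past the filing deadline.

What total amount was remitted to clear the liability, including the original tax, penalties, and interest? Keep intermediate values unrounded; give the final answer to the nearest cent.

£30,922.38

Penalty (uncapped): 7 × 2% × £26,480.00 = £3,707.20; cap = 12.5% × £26,480.00 = £3,310.00 → penalty = £3,310.00
Interest: £26,480.00 × ((1 + 0.006)^7 − 1) = £26,480.00 × 0.0427636… = £1,132.3803…
Total = £26,480.00 + £3,310.0000 + £1,132.3803… = £30,922.38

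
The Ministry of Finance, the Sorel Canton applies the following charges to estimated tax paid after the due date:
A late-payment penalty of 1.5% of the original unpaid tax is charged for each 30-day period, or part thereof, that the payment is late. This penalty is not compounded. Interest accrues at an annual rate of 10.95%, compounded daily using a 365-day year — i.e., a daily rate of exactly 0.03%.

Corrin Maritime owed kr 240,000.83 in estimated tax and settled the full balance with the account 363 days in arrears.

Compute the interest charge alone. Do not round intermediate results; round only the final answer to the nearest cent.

kr 27,607.93

Interest: kr 240,000.83 × ((1 + 0.0003)^363 − 1) = kr 240,000.83 × 0.11503263… = kr 27,607.9265…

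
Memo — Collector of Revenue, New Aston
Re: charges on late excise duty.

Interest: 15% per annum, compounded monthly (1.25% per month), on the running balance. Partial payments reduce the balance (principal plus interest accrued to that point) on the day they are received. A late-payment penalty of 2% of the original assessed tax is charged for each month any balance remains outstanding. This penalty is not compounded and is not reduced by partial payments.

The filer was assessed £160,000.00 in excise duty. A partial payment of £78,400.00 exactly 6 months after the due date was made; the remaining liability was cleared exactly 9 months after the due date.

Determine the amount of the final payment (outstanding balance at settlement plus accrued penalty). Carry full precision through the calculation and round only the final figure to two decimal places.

£126,349.85

Balance at month 6: £160,000.0000 × (1 + 0.0125)^6 = £172,381.3089…
After £78,400.00 payment: £172,381.3089… − £78,400.00 = £93,981.3089…
Balance at month 9: £93,981.3089… × (1 + 0.0125)^3 = £97,549.8453…
Penalty: 9 × 2% × £160,000.00 = £28,800.00
Final settlement = outstanding balance + penalty = £97,549.8453… + £28,800.00 = £126,349.85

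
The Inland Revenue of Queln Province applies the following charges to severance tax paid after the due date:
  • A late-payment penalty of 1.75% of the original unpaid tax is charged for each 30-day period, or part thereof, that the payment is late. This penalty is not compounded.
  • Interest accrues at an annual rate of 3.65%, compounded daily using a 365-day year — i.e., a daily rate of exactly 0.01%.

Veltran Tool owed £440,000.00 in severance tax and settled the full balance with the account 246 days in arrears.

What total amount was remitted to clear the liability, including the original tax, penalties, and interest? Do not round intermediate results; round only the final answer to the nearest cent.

Penalty periods: ⌈246/30⌉ = 9; penalty = 9 × 1.75% × £440,000.00 = £69,300.00
Interest: £440,000.00 × ((1 + 0.0001)^246 − 1) = £440,000.00 × 0.02490382… = £10,957.6790…
Total = £440,000.00 + £69,300.0000 + £10,957.6790… = £520,257.68

£520,257.68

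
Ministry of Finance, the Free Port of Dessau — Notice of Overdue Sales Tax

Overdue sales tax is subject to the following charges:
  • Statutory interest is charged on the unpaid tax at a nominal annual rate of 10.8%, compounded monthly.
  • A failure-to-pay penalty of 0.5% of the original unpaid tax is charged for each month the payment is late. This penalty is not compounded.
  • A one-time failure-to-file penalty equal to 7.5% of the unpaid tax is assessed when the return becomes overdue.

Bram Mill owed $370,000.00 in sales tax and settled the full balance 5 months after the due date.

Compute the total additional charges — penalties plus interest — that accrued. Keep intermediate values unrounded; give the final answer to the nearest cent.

$53,952.41

Failure-to-file penalty: 7.5% × $370,000.00 = $27,750.00
Failure-to-pay penalty = 0.5% × $370,000.00 × 5 mo = $9,250.00
Interest (10.8%/yr ÷ 12 = 0.9%/month): $370,000.00 × ((1 + 0.009)^5 − 1) = $16,952.4095…
Penalties + interest = $37,000.0000 + $16,952.4095… = $53,952.41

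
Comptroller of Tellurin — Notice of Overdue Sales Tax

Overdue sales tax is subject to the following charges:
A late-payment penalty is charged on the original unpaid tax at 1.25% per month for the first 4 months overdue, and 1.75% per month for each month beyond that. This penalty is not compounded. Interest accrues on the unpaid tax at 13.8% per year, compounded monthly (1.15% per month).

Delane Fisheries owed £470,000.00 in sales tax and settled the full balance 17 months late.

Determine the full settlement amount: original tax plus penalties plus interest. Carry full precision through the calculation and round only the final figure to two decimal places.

Penalty, months 1–4: 4 × 1.25% × £470,000.00 = £23,500.00
Penalty, months 5–17: 13 × 1.75% × £470,000.00 = £106,925.00
Interest: £470,000.00 × ((1 + 0.0115)^17 − 1) = £470,000.00 × 0.2145631… = £100,844.6547…
Total = £470,000.00 + £130,425.0000 + £100,844.6547… = £701,269.65

£701,269.65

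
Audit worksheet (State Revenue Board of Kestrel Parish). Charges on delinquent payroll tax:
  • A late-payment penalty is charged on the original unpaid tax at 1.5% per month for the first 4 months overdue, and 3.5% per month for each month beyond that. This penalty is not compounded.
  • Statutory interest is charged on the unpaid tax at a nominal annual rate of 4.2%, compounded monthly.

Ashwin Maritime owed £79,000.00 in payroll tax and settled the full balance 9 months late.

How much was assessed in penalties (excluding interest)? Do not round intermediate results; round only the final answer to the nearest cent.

£18,565.00

Penalty, months 1–4: 4 × 1.5% × £79,000.00 = £4,740.00
Penalty, months 5–9: 5 × 3.5% × £79,000.00 = £13,825.00
Total penalty = £4,740.00 + £13,825.00 = £18,565.00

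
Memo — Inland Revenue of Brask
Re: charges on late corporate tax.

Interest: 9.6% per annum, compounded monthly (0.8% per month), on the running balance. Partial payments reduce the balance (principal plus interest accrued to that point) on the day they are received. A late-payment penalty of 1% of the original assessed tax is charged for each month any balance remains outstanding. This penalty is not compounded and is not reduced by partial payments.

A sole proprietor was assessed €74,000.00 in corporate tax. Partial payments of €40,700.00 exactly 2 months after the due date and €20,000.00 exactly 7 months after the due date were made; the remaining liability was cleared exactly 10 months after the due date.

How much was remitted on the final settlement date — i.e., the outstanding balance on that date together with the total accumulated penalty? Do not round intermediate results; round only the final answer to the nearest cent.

Balance at month 2: €74,000.0000 × (1 + 0.008)^2 = €75,188.7360
After €40,700.00 payment: €75,188.7360 − €40,700.00 = €34,488.7360
Balance at month 7: €34,488.7360 × (1 + 0.008)^5 = €35,890.5355…
After €20,000.00 payment: €35,890.5355… − €20,000.00 = €15,890.5355…
Balance at month 10: €15,890.5355… × (1 + 0.008)^3 = €16,274.9675…
Penalty: 10 × 1% × €74,000.00 = €7,400.00
Final settlement = outstanding balance + penalty = €16,274.9675… + €7,400.00 = €23,674.97

€23,674.97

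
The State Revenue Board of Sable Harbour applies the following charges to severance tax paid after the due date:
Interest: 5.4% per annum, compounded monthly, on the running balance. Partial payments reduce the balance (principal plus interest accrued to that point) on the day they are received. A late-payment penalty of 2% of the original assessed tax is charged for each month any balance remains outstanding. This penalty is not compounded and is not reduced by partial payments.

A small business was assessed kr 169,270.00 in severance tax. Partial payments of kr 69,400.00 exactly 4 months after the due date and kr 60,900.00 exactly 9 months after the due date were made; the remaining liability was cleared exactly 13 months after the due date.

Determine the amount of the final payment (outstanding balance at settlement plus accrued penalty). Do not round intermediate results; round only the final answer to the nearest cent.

kr 89,188.87

Monthly rate = 5.4% ÷ 12 = 0.45%
Balance at month 4: kr 169,270.0000 × (1 + 0.0045)^4 = kr 172,337.4881…
After kr 69,400.00 payment: kr 172,337.4881… − kr 69,400.00 = kr 102,937.4881…
Balance at month 9: kr 102,937.4881… × (1 + 0.0045)^5 = kr 105,274.5204…
After kr 60,900.00 payment: kr 105,274.5204… − kr 60,900.00 = kr 44,374.5204…
Balance at month 13: kr 44,374.5204… × (1 + 0.0045)^4 = kr 45,178.6695…
Penalty: 13 × 2% × kr 169,270.00 = kr 44,010.20
Final settlement = outstanding balance + penalty = kr 45,178.6695… + kr 44,010.20 = kr 89,188.87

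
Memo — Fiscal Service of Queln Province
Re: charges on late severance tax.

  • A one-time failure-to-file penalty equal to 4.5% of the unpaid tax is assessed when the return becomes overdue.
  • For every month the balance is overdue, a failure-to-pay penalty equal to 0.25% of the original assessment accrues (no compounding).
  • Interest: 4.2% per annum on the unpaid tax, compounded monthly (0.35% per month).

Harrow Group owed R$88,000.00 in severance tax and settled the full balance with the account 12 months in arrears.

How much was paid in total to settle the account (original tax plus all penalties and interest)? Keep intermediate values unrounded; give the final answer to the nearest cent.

R$98,367.98

Failure-to-file penalty: 4.5% × R$88,000.00 = R$3,960.00
Failure-to-pay penalty: 12 × 0.25% × R$88,000.00 = R$2,640.00
Interest: R$88,000.00 × ((1 + 0.0035)^12 − 1) = R$88,000.00 × 0.0428180… = R$3,767.9846…
Total = R$88,000.00 + R$6,600.0000 + R$3,767.9846… = R$98,367.98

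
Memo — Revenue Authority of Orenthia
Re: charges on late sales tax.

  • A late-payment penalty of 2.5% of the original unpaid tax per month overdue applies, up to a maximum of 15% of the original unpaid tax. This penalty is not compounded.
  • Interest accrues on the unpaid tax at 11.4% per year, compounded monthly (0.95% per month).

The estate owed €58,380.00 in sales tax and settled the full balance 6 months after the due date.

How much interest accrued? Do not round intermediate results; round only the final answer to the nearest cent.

Interest: €58,380.00 × ((1 + 0.0095)^6 − 1) = €58,380.00 × 0.0583710… = €3,407.7002…

€3,407.70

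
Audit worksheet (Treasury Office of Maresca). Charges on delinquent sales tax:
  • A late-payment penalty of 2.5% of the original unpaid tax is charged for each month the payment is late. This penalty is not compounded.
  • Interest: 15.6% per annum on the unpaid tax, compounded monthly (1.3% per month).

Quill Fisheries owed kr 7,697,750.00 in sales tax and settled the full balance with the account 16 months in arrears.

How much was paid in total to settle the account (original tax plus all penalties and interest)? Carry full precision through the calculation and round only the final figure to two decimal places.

Late-payment penalty = 2.5% × kr 7,697,750.00 × 16 mo = kr 3,079,100.00
Interest: kr 7,697,750.00 × ((1 + 0.013)^16 − 1) = kr 7,697,750.00 × 0.2295640… = kr 1,767,125.9901…
Total = kr 7,697,750.00 + kr 3,079,100.0000 + kr 1,767,125.9901… = kr 12,543,975.99

kr 12,543,975.99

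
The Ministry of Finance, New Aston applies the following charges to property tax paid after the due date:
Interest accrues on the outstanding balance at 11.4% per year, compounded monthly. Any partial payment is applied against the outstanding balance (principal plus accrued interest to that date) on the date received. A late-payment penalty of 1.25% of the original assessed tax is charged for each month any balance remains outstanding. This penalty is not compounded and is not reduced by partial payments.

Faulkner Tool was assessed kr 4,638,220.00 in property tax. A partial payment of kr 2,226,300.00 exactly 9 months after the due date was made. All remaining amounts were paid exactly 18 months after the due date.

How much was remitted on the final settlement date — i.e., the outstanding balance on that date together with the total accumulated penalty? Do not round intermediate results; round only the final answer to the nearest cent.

kr 4,118,320.00

Monthly rate = 11.4% ÷ 12 = 0.95%
Balance at month 9: kr 4,638,220.0000 × (1 + 0.0095)^9 = kr 5,050,196.2347…
After kr 2,226,300.00 payment: kr 5,050,196.2347… − kr 2,226,300.00 = kr 2,823,896.2347…
Balance at month 18: kr 2,823,896.2347… × (1 + 0.0095)^9 = kr 3,074,720.5030…
Penalty: 18 × 1.25% × kr 4,638,220.00 = kr 1,043,599.50
Final settlement = outstanding balance + penalty = kr 3,074,720.5030… + kr 1,043,599.50 = kr 4,118,320.00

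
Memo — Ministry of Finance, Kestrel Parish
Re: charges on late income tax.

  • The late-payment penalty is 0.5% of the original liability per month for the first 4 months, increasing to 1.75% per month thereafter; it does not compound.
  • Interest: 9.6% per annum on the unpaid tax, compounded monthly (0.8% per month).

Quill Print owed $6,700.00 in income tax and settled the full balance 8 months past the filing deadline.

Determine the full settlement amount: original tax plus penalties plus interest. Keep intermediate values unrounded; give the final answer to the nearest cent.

$7,744.00

Penalty, months 1–4: 4 × 0.5% × $6,700.00 = $134.00
Penalty, months 5–8: 4 × 1.75% × $6,700.00 = $469.00
Interest: $6,700.00 × ((1 + 0.008)^8 − 1) = $6,700.00 × 0.0658210… = $441.0004…
Total = $6,700.00 + $603.0000 + $441.0004… = $7,744.00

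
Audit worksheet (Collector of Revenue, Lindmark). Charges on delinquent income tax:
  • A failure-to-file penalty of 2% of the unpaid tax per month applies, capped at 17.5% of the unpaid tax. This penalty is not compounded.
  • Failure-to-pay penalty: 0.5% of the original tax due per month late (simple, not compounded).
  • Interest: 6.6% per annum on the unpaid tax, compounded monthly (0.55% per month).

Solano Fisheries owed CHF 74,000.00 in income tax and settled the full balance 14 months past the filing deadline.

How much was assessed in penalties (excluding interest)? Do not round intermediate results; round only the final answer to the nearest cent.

Failure-to-file: 14 × 2% × CHF 74,000.00 = CHF 20,720.00, capped at 17.5% × CHF 74,000.00 = CHF 12,950.00
Failure-to-pay penalty: 14 × 0.5% × CHF 74,000.00 = CHF 5,180.00
Total penalty = CHF 12,950.00 + CHF 5,180.00 = CHF 18,130.00

CHF 18,130.00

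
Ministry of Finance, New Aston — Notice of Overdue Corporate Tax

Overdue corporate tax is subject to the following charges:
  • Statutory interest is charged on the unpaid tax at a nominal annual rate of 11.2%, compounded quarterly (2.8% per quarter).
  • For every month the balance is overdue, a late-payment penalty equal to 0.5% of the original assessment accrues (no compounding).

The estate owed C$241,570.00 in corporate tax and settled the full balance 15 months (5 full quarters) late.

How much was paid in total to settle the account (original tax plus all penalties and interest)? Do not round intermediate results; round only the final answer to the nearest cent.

Late-payment penalty: 15 × 0.5% × C$241,570.00 = C$18,117.75
Interest: C$241,570.00 × ((1 + 0.028)^5 − 1) = C$241,570.00 × 0.1480626… = C$35,767.4848…
Total = C$241,570.00 + C$18,117.7500 + C$35,767.4848… = C$295,455.23

C$295,455.23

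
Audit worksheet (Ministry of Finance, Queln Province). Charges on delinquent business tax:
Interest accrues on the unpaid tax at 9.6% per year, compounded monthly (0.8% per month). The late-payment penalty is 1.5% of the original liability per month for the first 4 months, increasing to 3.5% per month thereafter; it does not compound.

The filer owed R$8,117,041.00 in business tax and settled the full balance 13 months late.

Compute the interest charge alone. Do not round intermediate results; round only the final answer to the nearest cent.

R$885,905.25

Interest: R$8,117,041.00 × ((1 + 0.008)^13 − 1) = R$8,117,041.00 × 0.1091414… = R$885,905.2451…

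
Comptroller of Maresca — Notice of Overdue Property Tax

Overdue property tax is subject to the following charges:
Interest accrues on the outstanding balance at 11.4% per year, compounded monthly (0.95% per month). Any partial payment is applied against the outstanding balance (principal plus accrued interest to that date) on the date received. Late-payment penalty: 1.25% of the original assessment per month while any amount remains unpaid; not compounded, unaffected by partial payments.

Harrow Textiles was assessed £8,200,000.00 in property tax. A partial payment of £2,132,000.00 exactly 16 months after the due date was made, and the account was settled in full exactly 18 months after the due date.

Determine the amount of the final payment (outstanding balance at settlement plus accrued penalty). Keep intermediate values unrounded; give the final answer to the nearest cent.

Balance at month 16: £8,200,000.0000 × (1 + 0.0095)^16 = £9,539,267.4433…
After £2,132,000.00 payment: £9,539,267.4433… − £2,132,000.00 = £7,407,267.4433…
Balance at month 18: £7,407,267.4433… × (1 + 0.0095)^2 = £7,548,674.0307…
Penalty: 18 × 1.25% × £8,200,000.00 = £1,845,000.00
Final settlement = outstanding balance + penalty = £7,548,674.0307… + £1,845,000.00 = £9,393,674.03

£9,393,674.03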